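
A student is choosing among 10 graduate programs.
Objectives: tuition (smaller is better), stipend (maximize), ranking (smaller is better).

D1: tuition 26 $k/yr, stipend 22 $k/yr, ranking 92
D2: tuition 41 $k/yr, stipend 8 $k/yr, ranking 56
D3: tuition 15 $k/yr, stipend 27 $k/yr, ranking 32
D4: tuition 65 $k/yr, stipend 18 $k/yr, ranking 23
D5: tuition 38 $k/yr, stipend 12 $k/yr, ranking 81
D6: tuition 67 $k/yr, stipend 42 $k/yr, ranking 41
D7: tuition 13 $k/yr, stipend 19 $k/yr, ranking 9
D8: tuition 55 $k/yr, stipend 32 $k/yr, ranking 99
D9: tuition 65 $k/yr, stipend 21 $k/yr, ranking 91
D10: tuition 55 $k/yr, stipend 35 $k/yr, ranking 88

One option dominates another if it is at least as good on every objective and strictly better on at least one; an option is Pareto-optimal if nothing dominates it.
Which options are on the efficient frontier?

D1: dominated by D3 (tuition 15≤26, stipend 27≥22, ranking 32≤92).
D2: dominated by D3 (tuition 15≤41, stipend 27≥8, ranking 32≤56).
D3: not dominated.
D4: dominated by D7 (tuition 13≤65, stipend 19≥18, ranking 9≤23).
D5: dominated by D3 (tuition 15≤38, stipend 27≥12, ranking 32≤81).
D6: not dominated (best stipend).
D7: not dominated (best tuition).
D8: dominated by D10 (tuition 55≤55, stipend 35≥32, ranking 88≤99).
D9: dominated by D3 (tuition 15≤65, stipend 27≥21, ranking 32≤91).
D10: not dominated.

D3, D6, D7, D10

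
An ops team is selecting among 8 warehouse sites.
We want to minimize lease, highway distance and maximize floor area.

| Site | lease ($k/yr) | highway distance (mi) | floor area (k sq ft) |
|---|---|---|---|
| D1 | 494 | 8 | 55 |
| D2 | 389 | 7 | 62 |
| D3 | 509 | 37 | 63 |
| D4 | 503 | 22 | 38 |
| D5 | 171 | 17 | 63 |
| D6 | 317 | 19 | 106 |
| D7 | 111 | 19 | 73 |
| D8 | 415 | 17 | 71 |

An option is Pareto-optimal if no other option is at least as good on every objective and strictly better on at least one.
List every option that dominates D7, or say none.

none

D1: worse on lease (494 vs 111).
D2: worse on lease (389 vs 111).
D3: worse on lease (509 vs 111).
D4: worse on lease (503 vs 111).
D5: worse on lease (171 vs 111).
D6: worse on lease (317 vs 111).
D8: worse on lease (415 vs 111).
No option dominates D7.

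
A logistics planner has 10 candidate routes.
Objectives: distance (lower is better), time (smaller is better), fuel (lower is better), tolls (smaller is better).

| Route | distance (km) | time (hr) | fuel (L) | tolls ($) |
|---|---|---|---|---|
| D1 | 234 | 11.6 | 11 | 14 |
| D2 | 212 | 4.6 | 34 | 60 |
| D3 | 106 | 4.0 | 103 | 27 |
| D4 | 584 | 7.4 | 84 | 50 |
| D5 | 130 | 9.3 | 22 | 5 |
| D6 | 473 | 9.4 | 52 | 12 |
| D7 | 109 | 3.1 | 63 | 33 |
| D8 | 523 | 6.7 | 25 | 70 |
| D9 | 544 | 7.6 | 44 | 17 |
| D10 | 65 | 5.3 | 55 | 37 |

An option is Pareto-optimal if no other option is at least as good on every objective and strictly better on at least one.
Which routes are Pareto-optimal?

D1, D2, D3, D5, D7, D8, D9, D10

D1: not dominated (best fuel).
D2: not dominated.
D3: not dominated.
D4: dominated by D7 (distance 109≤584, time 3.1≤7.4, fuel 63≤84, tolls 33≤50).
D5: not dominated (best tolls).
D6: dominated by D5 (distance 130≤473, time 9.3≤9.4, fuel 22≤52, tolls 5≤12).
D7: not dominated (best time).
D8: not dominated.
D9: not dominated.
D10: not dominated (best distance).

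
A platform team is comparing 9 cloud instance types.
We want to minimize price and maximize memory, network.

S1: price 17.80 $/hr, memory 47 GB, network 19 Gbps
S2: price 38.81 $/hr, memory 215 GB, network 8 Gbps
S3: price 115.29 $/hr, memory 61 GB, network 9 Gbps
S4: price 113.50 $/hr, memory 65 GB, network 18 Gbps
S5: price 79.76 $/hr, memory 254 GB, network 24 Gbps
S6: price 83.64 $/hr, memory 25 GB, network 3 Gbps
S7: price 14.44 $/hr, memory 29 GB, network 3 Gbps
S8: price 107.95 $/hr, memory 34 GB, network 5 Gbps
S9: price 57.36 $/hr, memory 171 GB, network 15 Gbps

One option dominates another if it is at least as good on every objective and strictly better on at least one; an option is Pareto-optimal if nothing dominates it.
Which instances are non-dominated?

S1, S2, S5, S7, S9

S1: not dominated.
S2: not dominated.
S3: dominated by S4 (price 113.50≤115.29, memory 65≥61, network 18≥9).
S4: dominated by S5 (price 79.76≤113.50, memory 254≥65, network 24≥18).
S5: not dominated (best memory).
S6: dominated by S1 (price 17.80≤83.64, memory 47≥25, network 19≥3).
S7: not dominated (best price).
S8: dominated by S1 (price 17.80≤107.95, memory 47≥34, network 19≥5).
S9: not dominated.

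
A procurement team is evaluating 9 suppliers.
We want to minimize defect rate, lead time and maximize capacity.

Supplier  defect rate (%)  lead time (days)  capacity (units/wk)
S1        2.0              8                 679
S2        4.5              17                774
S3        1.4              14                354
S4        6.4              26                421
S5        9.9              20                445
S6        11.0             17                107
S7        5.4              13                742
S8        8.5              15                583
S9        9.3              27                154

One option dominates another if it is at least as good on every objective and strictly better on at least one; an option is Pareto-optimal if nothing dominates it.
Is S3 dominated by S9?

No

S9 vs S3: S9 is worse on defect rate (9.3 vs 1.4), so it does not dominate S3.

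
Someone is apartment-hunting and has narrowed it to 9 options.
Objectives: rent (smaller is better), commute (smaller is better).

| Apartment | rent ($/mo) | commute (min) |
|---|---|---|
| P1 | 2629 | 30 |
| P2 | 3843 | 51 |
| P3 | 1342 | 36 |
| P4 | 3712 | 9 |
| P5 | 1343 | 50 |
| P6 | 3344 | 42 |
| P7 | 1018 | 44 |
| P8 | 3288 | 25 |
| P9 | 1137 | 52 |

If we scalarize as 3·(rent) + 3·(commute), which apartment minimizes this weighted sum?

P1: 3·2629 + 3·30 = 7977
P2: 3·3843 + 3·51 = 11682
P3: 3·1342 + 3·36 = 4134
P4: 3·3712 + 3·9 = 11163
P5: 3·1343 + 3·50 = 4179
P6: 3·3344 + 3·42 = 10158
P7: 3·1018 + 3·44 = 3186
P8: 3·3288 + 3·25 = 9939
P9: 3·1137 + 3·52 = 3567
Lowest: P7 at 3186.

P7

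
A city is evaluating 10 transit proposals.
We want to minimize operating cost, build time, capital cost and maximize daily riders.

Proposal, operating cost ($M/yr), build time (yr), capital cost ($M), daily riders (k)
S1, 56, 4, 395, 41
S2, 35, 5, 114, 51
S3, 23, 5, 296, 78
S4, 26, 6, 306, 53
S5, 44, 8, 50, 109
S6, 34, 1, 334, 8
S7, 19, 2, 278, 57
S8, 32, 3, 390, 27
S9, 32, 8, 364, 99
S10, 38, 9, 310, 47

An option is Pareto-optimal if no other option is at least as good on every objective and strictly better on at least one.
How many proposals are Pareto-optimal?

S1: dominated by S7 (operating cost 19≤56, build time 2≤4, capital cost 278≤395, daily riders 57≥41).
S2: not dominated.
S3: not dominated.
S4: dominated by S3 (operating cost 23≤26, build time 5≤6, capital cost 296≤306, daily riders 78≥53).
S5: not dominated (best capital cost).
S6: not dominated (best build time).
S7: not dominated (best operating cost).
S8: dominated by S7 (operating cost 19≤32, build time 2≤3, capital cost 278≤390, daily riders 57≥27).
S9: not dominated.
S10: dominated by S2 (operating cost 35≤38, build time 5≤9, capital cost 114≤310, daily riders 51≥47).
Pareto-optimal: S2, S3, S5, S6, S7, S9 → 6.

6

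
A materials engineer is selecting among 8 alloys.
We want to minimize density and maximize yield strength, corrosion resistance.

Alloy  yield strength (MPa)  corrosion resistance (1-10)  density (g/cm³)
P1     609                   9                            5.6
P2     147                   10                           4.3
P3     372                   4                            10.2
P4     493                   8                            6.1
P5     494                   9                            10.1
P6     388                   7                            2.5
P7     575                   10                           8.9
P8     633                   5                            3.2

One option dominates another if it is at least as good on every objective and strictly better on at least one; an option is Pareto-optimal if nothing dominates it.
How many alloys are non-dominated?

P1: not dominated.
P2: not dominated.
P3: dominated by P1 (yield strength 609≥372, corrosion resistance 9≥4, density 5.6≤10.2).
P4: dominated by P1 (yield strength 609≥493, corrosion resistance 9≥8, density 5.6≤6.1).
P5: dominated by P1 (yield strength 609≥494, corrosion resistance 9≥9, density 5.6≤10.1).
P6: not dominated (best density).
P7: not dominated.
P8: not dominated (best yield strength).
Pareto-optimal: P1, P2, P6, P7, P8 → 5.

5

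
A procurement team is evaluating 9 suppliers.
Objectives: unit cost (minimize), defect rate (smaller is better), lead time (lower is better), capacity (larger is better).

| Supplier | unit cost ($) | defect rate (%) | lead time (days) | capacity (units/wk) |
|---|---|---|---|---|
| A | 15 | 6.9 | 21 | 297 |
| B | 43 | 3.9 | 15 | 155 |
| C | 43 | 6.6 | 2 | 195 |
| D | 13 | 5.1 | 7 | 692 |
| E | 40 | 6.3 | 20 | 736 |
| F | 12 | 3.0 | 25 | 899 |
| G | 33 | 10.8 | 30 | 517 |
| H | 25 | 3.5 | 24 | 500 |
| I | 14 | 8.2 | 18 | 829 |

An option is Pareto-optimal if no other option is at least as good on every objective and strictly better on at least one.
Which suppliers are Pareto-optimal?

B, C, D, E, F, H, I

A: dominated by D (unit cost 13≤15, defect rate 5.1≤6.9, lead time 7≤21, capacity 692≥297).
B: not dominated.
C: not dominated (best lead time).
D: not dominated.
E: not dominated.
F: not dominated (best unit cost).
G: dominated by D (unit cost 13≤33, defect rate 5.1≤10.8, lead time 7≤30, capacity 692≥517).
H: not dominated.
I: not dominated.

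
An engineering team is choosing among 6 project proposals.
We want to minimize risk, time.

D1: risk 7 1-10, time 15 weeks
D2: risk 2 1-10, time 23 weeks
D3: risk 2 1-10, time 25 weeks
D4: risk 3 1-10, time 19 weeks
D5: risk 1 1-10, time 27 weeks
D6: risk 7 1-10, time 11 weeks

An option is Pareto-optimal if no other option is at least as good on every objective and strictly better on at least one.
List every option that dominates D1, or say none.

D6

D6: risk 7≤7, time 11≤15 — dominates D1.
Others (D2, D3, D4, D5) are each worse than D1 on at least one objective.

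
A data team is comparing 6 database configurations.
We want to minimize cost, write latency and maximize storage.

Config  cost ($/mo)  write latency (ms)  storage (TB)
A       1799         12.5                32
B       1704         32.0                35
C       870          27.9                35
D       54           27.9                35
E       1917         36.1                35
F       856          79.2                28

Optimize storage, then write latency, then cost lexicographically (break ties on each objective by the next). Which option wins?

First maximize storage: best is 35, kept {B, C, D, E}.
Then minimize write latency: best is 27.9, kept {C, D}.
Then minimize cost: best is 54, kept {D}.

D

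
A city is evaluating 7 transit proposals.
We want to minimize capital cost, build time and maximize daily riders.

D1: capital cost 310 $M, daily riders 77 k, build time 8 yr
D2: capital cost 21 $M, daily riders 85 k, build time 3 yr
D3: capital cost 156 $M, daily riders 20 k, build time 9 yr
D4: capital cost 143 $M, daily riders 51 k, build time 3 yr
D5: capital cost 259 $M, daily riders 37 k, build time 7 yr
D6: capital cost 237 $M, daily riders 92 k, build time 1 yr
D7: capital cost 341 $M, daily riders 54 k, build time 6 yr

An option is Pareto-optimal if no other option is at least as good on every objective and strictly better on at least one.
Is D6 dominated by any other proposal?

No

D1: worse on capital cost (310 vs 237).
D2: worse on daily riders (85 vs 92).
D3: worse on daily riders (20 vs 92).
D4: worse on daily riders (51 vs 92).
D5: worse on capital cost (259 vs 237).
D7: worse on capital cost (341 vs 237).
No option is at least as good as D6 on every objective and strictly better on one.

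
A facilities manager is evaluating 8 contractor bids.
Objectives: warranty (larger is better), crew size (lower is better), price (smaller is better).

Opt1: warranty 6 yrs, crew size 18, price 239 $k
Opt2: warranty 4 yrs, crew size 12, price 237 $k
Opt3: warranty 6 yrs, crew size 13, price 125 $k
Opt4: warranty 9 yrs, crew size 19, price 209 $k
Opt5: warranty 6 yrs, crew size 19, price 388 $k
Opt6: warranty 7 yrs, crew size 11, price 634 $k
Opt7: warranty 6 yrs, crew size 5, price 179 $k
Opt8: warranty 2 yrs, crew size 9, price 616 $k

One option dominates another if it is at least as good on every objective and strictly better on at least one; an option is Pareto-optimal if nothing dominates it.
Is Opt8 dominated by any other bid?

Opt7 vs Opt8: warranty 6≥2, crew size 5≤9, price 179≤616 — Opt7 is at least as good on every objective and strictly better on at least one, so Opt7 dominates Opt8.

Yes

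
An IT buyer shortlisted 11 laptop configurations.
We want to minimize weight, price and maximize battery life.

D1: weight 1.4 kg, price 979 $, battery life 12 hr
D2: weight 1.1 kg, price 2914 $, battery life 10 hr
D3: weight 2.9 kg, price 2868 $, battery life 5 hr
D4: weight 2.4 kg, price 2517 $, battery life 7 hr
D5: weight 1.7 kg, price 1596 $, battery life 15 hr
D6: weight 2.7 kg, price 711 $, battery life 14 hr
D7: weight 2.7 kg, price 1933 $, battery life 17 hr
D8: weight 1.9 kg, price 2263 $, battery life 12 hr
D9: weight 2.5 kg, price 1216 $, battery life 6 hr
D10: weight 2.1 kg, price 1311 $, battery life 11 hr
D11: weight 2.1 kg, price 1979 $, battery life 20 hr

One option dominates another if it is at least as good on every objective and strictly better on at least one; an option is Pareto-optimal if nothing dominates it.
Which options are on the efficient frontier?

D1: not dominated.
D2: not dominated (best weight).
D3: dominated by D1 (weight 1.4≤2.9, price 979≤2868, battery life 12≥5).
D4: dominated by D1 (weight 1.4≤2.4, price 979≤2517, battery life 12≥7).
D5: not dominated.
D6: not dominated (best price).
D7: not dominated.
D8: dominated by D1 (weight 1.4≤1.9, price 979≤2263, battery life 12≥12).
D9: dominated by D1 (weight 1.4≤2.5, price 979≤1216, battery life 12≥6).
D10: dominated by D1 (weight 1.4≤2.1, price 979≤1311, battery life 12≥11).
D11: not dominated (best battery life).

D1, D2, D5, D6, D7, D11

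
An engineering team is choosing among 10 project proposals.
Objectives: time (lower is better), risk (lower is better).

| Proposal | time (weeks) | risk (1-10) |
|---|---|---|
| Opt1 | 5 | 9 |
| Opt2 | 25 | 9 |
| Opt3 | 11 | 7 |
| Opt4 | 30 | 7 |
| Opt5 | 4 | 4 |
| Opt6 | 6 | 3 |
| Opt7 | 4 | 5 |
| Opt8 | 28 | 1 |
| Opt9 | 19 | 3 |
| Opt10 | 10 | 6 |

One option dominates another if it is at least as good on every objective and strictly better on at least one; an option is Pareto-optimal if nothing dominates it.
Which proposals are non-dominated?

Opt1: dominated by Opt5 (time 4≤5, risk 4≤9).
Opt2: dominated by Opt1 (time 5≤25, risk 9≤9).
Opt3: dominated by Opt5 (time 4≤11, risk 4≤7).
Opt4: dominated by Opt3 (time 11≤30, risk 7≤7).
Opt5: not dominated.
Opt6: not dominated.
Opt7: dominated by Opt5 (time 4≤4, risk 4≤5).
Opt8: not dominated (best risk).
Opt9: dominated by Opt6 (time 6≤19, risk 3≤3).
Opt10: dominated by Opt5 (time 4≤10, risk 4≤6).

Opt5, Opt6, Opt8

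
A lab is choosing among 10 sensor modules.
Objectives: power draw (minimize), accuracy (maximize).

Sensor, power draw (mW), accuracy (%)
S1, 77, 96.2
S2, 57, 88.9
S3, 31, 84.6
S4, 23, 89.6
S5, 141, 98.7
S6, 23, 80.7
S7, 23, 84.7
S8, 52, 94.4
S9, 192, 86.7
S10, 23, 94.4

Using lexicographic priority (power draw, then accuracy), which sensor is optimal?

S10

First minimize power draw: best is 23, kept {S4, S6, S7, S10}.
Then maximize accuracy: best is 94.4, kept {S10}.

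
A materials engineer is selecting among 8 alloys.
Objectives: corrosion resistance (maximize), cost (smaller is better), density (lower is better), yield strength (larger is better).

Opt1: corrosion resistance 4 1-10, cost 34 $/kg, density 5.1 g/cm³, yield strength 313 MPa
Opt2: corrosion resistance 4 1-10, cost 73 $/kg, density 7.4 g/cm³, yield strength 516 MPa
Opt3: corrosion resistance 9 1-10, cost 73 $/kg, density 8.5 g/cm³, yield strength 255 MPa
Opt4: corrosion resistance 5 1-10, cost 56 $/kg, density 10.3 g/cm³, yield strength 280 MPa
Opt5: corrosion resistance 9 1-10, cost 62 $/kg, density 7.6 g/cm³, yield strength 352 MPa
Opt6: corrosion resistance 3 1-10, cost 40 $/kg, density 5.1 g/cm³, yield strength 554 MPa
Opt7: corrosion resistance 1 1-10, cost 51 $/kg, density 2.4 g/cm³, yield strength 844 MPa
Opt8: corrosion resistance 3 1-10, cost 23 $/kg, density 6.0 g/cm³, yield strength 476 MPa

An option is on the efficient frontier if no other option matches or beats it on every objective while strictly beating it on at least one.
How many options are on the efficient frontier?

Opt1: not dominated.
Opt2: not dominated.
Opt3: dominated by Opt5 (corrosion resistance 9≥9, cost 62≤73, density 7.6≤8.5, yield strength 352≥255).
Opt4: not dominated.
Opt5: not dominated.
Opt6: not dominated.
Opt7: not dominated (best density).
Opt8: not dominated (best cost).
Pareto-optimal: Opt1, Opt2, Opt4, Opt5, Opt6, Opt7, Opt8 → 7.

7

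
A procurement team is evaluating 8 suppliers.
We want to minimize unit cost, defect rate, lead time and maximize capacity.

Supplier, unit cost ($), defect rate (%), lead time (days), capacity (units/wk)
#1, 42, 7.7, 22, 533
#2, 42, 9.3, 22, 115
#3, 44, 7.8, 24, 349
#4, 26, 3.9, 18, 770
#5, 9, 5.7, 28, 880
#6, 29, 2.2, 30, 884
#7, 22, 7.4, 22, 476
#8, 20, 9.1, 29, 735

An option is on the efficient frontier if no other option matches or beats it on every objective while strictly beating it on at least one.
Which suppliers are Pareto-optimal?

#1: dominated by #4 (unit cost 26≤42, defect rate 3.9≤7.7, lead time 18≤22, capacity 770≥533).
#2: dominated by #1 (unit cost 42≤42, defect rate 7.7≤9.3, lead time 22≤22, capacity 533≥115).
#3: dominated by #1 (unit cost 42≤44, defect rate 7.7≤7.8, lead time 22≤24, capacity 533≥349).
#4: not dominated (best lead time).
#5: not dominated (best unit cost).
#6: not dominated (best defect rate).
#7: not dominated.
#8: dominated by #5 (unit cost 9≤20, defect rate 5.7≤9.1, lead time 28≤29, capacity 880≥735).

#4, #5, #6, #7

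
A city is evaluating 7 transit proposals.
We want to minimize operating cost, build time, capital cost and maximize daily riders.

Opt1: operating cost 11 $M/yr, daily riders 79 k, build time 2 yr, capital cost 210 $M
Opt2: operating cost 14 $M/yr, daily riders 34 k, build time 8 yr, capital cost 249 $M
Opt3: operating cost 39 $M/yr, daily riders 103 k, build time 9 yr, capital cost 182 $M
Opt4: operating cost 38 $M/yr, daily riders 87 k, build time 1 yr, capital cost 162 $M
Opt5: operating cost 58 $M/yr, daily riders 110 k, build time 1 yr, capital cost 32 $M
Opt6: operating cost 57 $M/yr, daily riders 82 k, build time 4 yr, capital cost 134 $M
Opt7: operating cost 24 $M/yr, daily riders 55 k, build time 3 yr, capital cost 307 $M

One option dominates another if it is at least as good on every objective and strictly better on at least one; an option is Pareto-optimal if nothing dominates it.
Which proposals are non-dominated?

Opt1: not dominated (best operating cost).
Opt2: dominated by Opt1 (operating cost 11≤14, daily riders 79≥34, build time 2≤8, capital cost 210≤249).
Opt3: not dominated.
Opt4: not dominated.
Opt5: not dominated (best daily riders).
Opt6: not dominated.
Opt7: dominated by Opt1 (operating cost 11≤24, daily riders 79≥55, build time 2≤3, capital cost 210≤307).

Opt1, Opt3, Opt4, Opt5, Opt6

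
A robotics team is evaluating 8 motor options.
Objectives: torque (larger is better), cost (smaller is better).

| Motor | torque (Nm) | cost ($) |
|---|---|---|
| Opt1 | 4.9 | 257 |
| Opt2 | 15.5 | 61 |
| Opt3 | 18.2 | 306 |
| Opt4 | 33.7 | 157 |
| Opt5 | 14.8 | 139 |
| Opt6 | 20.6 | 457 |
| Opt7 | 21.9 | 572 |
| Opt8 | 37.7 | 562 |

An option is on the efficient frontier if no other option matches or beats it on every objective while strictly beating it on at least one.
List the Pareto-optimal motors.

Opt1: dominated by Opt2 (torque 15.5≥4.9, cost 61≤257).
Opt2: not dominated (best cost).
Opt3: dominated by Opt4 (torque 33.7≥18.2, cost 157≤306).
Opt4: not dominated.
Opt5: dominated by Opt2 (torque 15.5≥14.8, cost 61≤139).
Opt6: dominated by Opt4 (torque 33.7≥20.6, cost 157≤457).
Opt7: dominated by Opt4 (torque 33.7≥21.9, cost 157≤572).
Opt8: not dominated (best torque).

Opt2, Opt4, Opt8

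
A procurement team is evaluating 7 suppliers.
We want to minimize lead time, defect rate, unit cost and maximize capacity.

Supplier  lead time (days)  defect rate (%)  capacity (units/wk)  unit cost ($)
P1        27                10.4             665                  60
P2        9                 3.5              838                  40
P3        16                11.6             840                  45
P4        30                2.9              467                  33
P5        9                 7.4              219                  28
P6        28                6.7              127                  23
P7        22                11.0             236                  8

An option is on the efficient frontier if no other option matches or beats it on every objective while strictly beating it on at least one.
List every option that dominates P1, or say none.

P2

P2: lead time 9≤27, defect rate 3.5≤10.4, capacity 838≥665, unit cost 40≤60 — dominates P1.
Others (P3, P4, P5, P6, P7) are each worse than P1 on at least one objective.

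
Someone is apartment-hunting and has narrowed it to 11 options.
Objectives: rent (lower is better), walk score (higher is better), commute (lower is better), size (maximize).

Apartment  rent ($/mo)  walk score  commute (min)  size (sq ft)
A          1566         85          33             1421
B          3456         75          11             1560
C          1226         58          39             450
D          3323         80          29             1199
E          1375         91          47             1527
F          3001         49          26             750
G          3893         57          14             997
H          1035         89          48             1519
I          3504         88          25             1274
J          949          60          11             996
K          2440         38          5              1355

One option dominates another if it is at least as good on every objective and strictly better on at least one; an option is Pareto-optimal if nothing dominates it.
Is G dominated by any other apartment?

Yes

B vs G: rent 3456≤3893, walk score 75≥57, commute 11≤14, size 1560≥997 — B is at least as good on every objective and strictly better on at least one, so B dominates G.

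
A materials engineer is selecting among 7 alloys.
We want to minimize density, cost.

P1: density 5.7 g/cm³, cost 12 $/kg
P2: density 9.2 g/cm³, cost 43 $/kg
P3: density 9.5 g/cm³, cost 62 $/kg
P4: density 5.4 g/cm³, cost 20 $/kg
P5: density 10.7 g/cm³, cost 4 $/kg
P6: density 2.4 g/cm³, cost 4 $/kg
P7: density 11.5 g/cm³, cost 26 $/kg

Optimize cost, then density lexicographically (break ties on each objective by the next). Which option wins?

First minimize cost: best is 4, kept {P5, P6}.
Then minimize density: best is 2.4, kept {P6}.

P6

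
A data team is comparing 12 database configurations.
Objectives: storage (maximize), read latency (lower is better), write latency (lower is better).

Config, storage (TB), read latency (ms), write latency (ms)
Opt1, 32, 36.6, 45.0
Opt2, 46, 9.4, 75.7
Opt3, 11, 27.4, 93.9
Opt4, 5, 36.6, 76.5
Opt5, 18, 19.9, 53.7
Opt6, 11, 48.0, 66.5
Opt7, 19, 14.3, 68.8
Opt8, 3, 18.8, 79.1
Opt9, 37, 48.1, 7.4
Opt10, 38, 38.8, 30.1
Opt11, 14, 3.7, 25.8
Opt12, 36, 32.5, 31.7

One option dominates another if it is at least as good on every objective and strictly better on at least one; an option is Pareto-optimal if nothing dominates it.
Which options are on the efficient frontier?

Opt2, Opt5, Opt7, Opt9, Opt10, Opt11, Opt12

Opt1: dominated by Opt12 (storage 36≥32, read latency 32.5≤36.6, write latency 31.7≤45.0).
Opt2: not dominated (best storage).
Opt3: dominated by Opt2 (storage 46≥11, read latency 9.4≤27.4, write latency 75.7≤93.9).
Opt4: dominated by Opt1 (storage 32≥5, read latency 36.6≤36.6, write latency 45.0≤76.5).
Opt5: not dominated.
Opt6: dominated by Opt1 (storage 32≥11, read latency 36.6≤48.0, write latency 45.0≤66.5).
Opt7: not dominated.
Opt8: dominated by Opt2 (storage 46≥3, read latency 9.4≤18.8, write latency 75.7≤79.1).
Opt9: not dominated (best write latency).
Opt10: not dominated.
Opt11: not dominated (best read latency).
Opt12: not dominated.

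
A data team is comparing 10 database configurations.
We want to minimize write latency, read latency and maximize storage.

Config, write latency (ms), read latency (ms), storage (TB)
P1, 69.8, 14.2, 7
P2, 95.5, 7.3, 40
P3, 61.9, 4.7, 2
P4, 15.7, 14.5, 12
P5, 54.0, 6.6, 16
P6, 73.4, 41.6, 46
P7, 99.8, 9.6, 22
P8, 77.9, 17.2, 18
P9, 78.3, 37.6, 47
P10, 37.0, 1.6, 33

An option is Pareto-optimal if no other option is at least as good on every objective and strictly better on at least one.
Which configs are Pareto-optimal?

P2, P4, P6, P9, P10

P1: dominated by P5 (write latency 54.0≤69.8, read latency 6.6≤14.2, storage 16≥7).
P2: not dominated.
P3: dominated by P10 (write latency 37.0≤61.9, read latency 1.6≤4.7, storage 33≥2).
P4: not dominated (best write latency).
P5: dominated by P10 (write latency 37.0≤54.0, read latency 1.6≤6.6, storage 33≥16).
P6: not dominated.
P7: dominated by P2 (write latency 95.5≤99.8, read latency 7.3≤9.6, storage 40≥22).
P8: dominated by P10 (write latency 37.0≤77.9, read latency 1.6≤17.2, storage 33≥18).
P9: not dominated (best storage).
P10: not dominated (best read latency).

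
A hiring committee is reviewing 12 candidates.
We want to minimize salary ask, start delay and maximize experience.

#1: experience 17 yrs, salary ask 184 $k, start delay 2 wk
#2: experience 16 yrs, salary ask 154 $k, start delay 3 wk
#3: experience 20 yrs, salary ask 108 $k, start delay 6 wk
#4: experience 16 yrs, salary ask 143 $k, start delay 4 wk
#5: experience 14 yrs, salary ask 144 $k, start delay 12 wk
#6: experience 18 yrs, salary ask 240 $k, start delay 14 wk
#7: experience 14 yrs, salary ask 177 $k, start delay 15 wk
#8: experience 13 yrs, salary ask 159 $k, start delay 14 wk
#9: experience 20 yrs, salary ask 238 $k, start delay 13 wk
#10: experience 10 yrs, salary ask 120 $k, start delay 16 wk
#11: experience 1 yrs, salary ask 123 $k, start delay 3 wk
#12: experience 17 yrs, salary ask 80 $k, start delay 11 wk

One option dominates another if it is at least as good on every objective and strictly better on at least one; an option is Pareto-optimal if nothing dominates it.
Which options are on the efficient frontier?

#1, #2, #3, #4, #11, #12

#1: not dominated (best start delay).
#2: not dominated.
#3: not dominated.
#4: not dominated.
#5: dominated by #3 (experience 20≥14, salary ask 108≤144, start delay 6≤12).
#6: dominated by #3 (experience 20≥18, salary ask 108≤240, start delay 6≤14).
#7: dominated by #2 (experience 16≥14, salary ask 154≤177, start delay 3≤15).
#8: dominated by #2 (experience 16≥13, salary ask 154≤159, start delay 3≤14).
#9: dominated by #3 (experience 20≥20, salary ask 108≤238, start delay 6≤13).
#10: dominated by #3 (experience 20≥10, salary ask 108≤120, start delay 6≤16).
#11: not dominated.
#12: not dominated (best salary ask).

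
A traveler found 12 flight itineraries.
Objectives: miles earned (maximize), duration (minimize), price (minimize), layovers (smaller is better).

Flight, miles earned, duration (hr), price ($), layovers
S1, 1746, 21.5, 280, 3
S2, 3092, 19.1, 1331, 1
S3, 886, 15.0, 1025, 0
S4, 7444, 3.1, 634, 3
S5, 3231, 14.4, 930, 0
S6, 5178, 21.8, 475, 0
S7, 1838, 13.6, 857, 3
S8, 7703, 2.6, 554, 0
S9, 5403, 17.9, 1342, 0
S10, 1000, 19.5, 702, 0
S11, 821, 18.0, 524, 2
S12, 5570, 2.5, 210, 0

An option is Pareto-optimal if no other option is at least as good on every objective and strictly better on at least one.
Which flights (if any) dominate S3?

S5, S8, S12

S5: miles earned 3231≥886, duration 14.4≤15.0, price 930≤1025, layovers 0≤0 — dominates S3.
S8: miles earned 7703≥886, duration 2.6≤15.0, price 554≤1025, layovers 0≤0 — dominates S3.
S12: miles earned 5570≥886, duration 2.5≤15.0, price 210≤1025, layovers 0≤0 — dominates S3.
Others (S1, S2, S4, S6, S7, S9, S10, S11) are each worse than S3 on at least one objective.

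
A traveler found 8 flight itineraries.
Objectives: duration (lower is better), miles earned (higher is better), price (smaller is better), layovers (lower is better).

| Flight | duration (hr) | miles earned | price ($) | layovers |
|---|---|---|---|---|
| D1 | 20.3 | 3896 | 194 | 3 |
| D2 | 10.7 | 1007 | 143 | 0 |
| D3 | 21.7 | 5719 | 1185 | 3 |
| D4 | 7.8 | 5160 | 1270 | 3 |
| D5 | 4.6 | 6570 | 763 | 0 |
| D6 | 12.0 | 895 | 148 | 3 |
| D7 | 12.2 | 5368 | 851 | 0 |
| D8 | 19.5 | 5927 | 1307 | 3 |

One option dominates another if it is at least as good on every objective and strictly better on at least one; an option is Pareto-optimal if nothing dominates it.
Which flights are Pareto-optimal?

D1: not dominated.
D2: not dominated (best price).
D3: dominated by D5 (duration 4.6≤21.7, miles earned 6570≥5719, price 763≤1185, layovers 0≤3).
D4: dominated by D5 (duration 4.6≤7.8, miles earned 6570≥5160, price 763≤1270, layovers 0≤3).
D5: not dominated (best duration).
D6: dominated by D2 (duration 10.7≤12.0, miles earned 1007≥895, price 143≤148, layovers 0≤3).
D7: dominated by D5 (duration 4.6≤12.2, miles earned 6570≥5368, price 763≤851, layovers 0≤0).
D8: dominated by D5 (duration 4.6≤19.5, miles earned 6570≥5927, price 763≤1307, layovers 0≤3).

D1, D2, D5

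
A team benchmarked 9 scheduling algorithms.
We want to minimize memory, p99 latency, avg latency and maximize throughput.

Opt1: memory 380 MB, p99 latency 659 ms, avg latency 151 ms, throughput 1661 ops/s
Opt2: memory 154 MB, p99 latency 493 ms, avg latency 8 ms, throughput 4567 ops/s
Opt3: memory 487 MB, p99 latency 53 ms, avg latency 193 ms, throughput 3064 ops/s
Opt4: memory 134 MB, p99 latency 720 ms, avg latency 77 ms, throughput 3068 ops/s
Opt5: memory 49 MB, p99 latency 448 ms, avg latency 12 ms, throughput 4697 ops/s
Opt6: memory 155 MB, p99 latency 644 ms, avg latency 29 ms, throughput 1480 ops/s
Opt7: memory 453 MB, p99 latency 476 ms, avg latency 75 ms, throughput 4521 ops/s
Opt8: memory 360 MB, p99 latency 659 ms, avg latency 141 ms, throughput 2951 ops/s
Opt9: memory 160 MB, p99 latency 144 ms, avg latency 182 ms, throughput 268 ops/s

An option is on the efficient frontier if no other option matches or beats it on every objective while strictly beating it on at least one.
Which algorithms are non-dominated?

Opt2, Opt3, Opt5, Opt9

Opt1: dominated by Opt2 (memory 154≤380, p99 latency 493≤659, avg latency 8≤151, throughput 4567≥1661).
Opt2: not dominated (best avg latency).
Opt3: not dominated (best p99 latency).
Opt4: dominated by Opt5 (memory 49≤134, p99 latency 448≤720, avg latency 12≤77, throughput 4697≥3068).
Opt5: not dominated (best memory).
Opt6: dominated by Opt2 (memory 154≤155, p99 latency 493≤644, avg latency 8≤29, throughput 4567≥1480).
Opt7: dominated by Opt5 (memory 49≤453, p99 latency 448≤476, avg latency 12≤75, throughput 4697≥4521).
Opt8: dominated by Opt2 (memory 154≤360, p99 latency 493≤659, avg latency 8≤141, throughput 4567≥2951).
Opt9: not dominated.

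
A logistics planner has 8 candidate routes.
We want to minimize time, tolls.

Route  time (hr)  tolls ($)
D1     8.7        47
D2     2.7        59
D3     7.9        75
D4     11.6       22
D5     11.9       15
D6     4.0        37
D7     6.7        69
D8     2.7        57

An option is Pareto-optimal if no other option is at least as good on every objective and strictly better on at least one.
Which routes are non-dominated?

D4, D5, D6, D8

D1: dominated by D6 (time 4.0≤8.7, tolls 37≤47).
D2: dominated by D8 (time 2.7≤2.7, tolls 57≤59).
D3: dominated by D2 (time 2.7≤7.9, tolls 59≤75).
D4: not dominated.
D5: not dominated (best tolls).
D6: not dominated.
D7: dominated by D2 (time 2.7≤6.7, tolls 59≤69).
D8: not dominated.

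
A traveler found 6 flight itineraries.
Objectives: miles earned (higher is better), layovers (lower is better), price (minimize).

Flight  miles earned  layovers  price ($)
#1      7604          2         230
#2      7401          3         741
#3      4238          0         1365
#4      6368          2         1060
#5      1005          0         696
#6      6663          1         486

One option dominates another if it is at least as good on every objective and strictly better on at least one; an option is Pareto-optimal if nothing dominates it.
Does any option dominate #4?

#1 vs #4: miles earned 7604≥6368, layovers 2≤2, price 230≤1060 — #1 is at least as good on every objective and strictly better on at least one, so #1 dominates #4.

Yes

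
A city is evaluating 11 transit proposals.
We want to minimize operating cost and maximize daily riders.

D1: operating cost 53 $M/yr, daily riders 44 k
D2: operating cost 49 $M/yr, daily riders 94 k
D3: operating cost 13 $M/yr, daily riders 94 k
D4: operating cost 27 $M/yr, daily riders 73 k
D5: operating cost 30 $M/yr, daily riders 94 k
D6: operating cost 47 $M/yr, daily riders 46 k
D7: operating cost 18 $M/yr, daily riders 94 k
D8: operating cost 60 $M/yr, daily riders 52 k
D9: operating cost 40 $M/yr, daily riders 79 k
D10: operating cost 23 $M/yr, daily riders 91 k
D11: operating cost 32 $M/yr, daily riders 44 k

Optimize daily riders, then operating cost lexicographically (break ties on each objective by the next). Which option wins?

D3

First maximize daily riders: best is 94, kept {D2, D3, D5, D7}.
Then minimize operating cost: best is 13, kept {D3}.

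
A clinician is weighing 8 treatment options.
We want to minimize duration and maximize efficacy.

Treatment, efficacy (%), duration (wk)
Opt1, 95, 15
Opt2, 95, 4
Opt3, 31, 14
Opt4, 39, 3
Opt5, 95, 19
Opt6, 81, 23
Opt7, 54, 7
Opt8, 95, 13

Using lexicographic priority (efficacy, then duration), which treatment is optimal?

First maximize efficacy: best is 95, kept {Opt1, Opt2, Opt5, Opt8}.
Then minimize duration: best is 4, kept {Opt2}.

Opt2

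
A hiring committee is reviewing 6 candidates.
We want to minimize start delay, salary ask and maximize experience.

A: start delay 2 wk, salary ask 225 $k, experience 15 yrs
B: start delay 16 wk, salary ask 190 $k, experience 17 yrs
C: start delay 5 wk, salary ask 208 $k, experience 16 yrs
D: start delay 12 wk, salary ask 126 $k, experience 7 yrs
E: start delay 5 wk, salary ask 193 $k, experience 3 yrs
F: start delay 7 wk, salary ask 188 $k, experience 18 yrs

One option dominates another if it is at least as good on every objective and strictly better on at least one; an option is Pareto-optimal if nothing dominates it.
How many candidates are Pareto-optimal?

A: not dominated (best start delay).
B: dominated by F (start delay 7≤16, salary ask 188≤190, experience 18≥17).
C: not dominated.
D: not dominated (best salary ask).
E: not dominated.
F: not dominated (best experience).
Pareto-optimal: A, C, D, E, F → 5.

5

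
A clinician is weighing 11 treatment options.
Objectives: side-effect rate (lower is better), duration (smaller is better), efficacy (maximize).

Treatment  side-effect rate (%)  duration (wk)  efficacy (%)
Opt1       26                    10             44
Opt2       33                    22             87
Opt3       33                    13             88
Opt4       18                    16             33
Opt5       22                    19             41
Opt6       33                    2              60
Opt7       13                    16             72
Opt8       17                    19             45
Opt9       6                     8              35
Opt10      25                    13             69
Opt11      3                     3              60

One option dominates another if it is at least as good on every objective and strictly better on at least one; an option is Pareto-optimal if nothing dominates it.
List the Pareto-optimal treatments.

Opt1: dominated by Opt11 (side-effect rate 3≤26, duration 3≤10, efficacy 60≥44).
Opt2: dominated by Opt3 (side-effect rate 33≤33, duration 13≤22, efficacy 88≥87).
Opt3: not dominated (best efficacy).
Opt4: dominated by Opt7 (side-effect rate 13≤18, duration 16≤16, efficacy 72≥33).
Opt5: dominated by Opt7 (side-effect rate 13≤22, duration 16≤19, efficacy 72≥41).
Opt6: not dominated (best duration).
Opt7: not dominated.
Opt8: dominated by Opt7 (side-effect rate 13≤17, duration 16≤19, efficacy 72≥45).
Opt9: dominated by Opt11 (side-effect rate 3≤6, duration 3≤8, efficacy 60≥35).
Opt10: not dominated.
Opt11: not dominated (best side-effect rate).

Opt3, Opt6, Opt7, Opt10, Opt11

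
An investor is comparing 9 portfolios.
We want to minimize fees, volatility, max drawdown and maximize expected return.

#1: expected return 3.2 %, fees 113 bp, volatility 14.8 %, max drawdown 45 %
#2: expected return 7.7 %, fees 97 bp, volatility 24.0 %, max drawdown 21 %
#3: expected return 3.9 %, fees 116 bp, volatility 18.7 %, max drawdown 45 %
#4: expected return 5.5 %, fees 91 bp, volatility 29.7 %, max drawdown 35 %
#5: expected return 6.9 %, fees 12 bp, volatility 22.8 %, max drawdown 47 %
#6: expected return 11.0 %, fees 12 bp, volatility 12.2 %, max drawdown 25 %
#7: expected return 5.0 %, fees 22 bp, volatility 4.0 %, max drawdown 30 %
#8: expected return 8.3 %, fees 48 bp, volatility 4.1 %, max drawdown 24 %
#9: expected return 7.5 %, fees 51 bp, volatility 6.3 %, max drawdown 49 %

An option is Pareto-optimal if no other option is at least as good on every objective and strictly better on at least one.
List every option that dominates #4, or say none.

#6, #8

#6: expected return 11.0≥5.5, fees 12≤91, volatility 12.2≤29.7, max drawdown 25≤35 — dominates #4.
#8: expected return 8.3≥5.5, fees 48≤91, volatility 4.1≤29.7, max drawdown 24≤35 — dominates #4.
Others (#1, #2, #3, #5, #7, #9) are each worse than #4 on at least one objective.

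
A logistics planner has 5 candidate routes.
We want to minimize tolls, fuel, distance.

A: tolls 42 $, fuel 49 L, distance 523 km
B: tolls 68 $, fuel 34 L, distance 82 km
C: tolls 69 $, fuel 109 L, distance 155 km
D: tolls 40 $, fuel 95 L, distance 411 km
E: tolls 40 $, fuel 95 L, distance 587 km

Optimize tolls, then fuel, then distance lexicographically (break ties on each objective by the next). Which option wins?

D

First minimize tolls: best is 40, kept {D, E}.
Then minimize fuel: best is 95, kept {D, E}.
Then minimize distance: best is 411, kept {D}.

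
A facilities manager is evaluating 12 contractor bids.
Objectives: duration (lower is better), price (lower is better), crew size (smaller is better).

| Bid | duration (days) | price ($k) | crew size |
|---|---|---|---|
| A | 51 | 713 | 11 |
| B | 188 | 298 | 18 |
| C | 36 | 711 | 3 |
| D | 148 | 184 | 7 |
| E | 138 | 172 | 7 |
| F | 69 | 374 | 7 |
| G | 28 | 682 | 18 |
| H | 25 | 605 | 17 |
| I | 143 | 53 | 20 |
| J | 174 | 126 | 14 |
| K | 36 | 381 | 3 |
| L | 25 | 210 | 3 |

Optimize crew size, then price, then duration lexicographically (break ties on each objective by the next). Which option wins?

L

First minimize crew size: best is 3, kept {C, K, L}.
Then minimize price: best is 210, kept {L}.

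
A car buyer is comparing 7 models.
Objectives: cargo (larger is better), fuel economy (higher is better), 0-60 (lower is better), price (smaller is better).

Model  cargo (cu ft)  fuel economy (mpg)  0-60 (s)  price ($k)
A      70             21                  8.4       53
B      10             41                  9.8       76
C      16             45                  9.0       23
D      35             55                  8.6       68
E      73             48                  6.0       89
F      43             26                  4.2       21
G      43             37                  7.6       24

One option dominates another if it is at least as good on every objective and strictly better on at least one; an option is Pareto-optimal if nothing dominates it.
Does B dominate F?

B vs F: B is worse on cargo (10 vs 43), so it does not dominate F.

No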